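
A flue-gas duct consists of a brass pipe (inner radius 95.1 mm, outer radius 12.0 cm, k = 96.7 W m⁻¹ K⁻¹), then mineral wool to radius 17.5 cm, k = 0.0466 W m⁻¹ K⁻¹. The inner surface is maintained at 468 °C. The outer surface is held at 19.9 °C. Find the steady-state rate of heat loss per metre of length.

Q' = 348 W/m

Treat each layer as a resistance in series:
  R'_brass = ln(0.120/0.0951)/(2πk) = 0.2326/(2π·96.7) = 3.828×10^-4 m·K/W
  R'_mineral wool = ln(0.175/0.120)/(2πk) = 0.3773/(2π·0.0466) = 1.289 m·K/W
ΣR = 3.828×10^-4 + 1.289 = 1.289 m·K/W
Q' = ΔT/ΣR = (468 °C − 19.9 °C)/1.289 = 348 W/m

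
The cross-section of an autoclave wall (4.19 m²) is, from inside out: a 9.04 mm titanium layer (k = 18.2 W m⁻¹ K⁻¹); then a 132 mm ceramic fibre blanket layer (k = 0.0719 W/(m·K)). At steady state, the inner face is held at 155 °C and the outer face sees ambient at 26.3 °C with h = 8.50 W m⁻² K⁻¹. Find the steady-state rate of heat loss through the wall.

Resistance network (inner→outer):
  R_titanium = L/(kA) = 0.00904/(18.2·4.19) = 1.185×10^-4 K/W
  R_ceramic fibre blanket = L/(kA) = 0.132/(0.0719·4.19) = 0.4382 K/W
  R_conv,out = 1/(hA) = 1/(8.50·4.19) = 0.02808 K/W
ΣR = 1.185×10^-4 + 0.4382 + 0.02808 = 0.4664 K/W
Q = ΔT/ΣR = (155 °C − 26.3 °C)/0.4664 = 276 W

Q = 276 W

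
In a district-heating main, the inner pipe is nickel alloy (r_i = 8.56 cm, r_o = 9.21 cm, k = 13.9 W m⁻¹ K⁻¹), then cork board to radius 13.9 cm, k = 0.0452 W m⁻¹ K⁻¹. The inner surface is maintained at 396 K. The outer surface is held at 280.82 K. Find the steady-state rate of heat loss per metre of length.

Resistance network (inner→outer):
  R'_nickel alloy = ln(0.0921/0.0856)/(2πk) = 0.07319/(2π·13.9) = 8.380×10^-4 m·K/W
  R'_cork board = ln(0.139/0.0921)/(2πk) = 0.4116/(2π·0.0452) = 1.449 m·K/W
ΣR = 8.380×10^-4 + 1.449 = 1.450 m·K/W
Q' = ΔT/ΣR = (396 K − 280.82 K)/1.450 = 79.4 W/m

Q' = 79.4 W/m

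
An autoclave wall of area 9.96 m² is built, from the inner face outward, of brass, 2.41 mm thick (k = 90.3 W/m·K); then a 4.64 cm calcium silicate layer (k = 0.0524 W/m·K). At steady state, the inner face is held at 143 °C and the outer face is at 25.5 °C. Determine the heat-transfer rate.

Q = 1320 W

Resistance network (inner→outer):
  R_brass = L/(kA) = 0.00241/(90.3·9.96) = 2.680×10^-6 K/W
  R_calcium silicate = L/(kA) = 0.0464/(0.0524·9.96) = 0.08891 K/W
ΣR = 2.680×10^-6 + 0.08891 = 0.08891 K/W
Q = ΔT/ΣR = (143 °C − 25.5 °C)/0.08891 = 1320 W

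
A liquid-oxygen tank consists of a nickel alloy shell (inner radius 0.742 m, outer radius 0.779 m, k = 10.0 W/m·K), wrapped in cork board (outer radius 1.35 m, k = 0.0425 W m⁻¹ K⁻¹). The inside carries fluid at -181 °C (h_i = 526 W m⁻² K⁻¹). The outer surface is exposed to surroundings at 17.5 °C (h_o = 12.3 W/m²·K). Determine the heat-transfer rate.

Resistance network (inner→outer):
  R_conv,in = 1/(4πr²h) = 1/(4π·0.742²·526) = 2.748×10^-4 K/W
  R_nickel alloy = (1/0.742 − 1/0.779)/(4πk) = 0.06401/(4π·10.0) = 5.094×10^-4 K/W
  R_cork board = (1/0.779 − 1/1.35)/(4πk) = 0.5430/(4π·0.0425) = 1.017 K/W
  R_conv,out = 1/(4πr²h) = 1/(4π·1.35²·12.3) = 0.003550 K/W
ΣR = 2.748×10^-4 + 5.094×10^-4 + 1.017 + 0.003550 = 1.021 K/W
Q = ΔT/ΣR = (-181 °C − 17.5 °C)/1.021 = -194 W
(Negative Q ⇒ heat flows inward; heat gain = 194 W.)

Q = 194 W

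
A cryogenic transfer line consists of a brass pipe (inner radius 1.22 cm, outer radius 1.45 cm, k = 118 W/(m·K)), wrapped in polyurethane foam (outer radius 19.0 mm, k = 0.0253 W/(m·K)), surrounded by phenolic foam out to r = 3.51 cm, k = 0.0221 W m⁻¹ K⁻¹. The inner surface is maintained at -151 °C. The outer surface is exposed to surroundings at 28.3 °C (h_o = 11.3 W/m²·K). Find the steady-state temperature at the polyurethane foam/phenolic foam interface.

T = -104 °C

Series thermal resistances, inner to outer:
  R'_brass = ln(0.0145/0.0122)/(2πk) = 0.1727/(2π·118) = 2.329×10^-4 m·K/W
  R'_polyurethane foam = ln(0.0190/0.0145)/(2πk) = 0.2703/(2π·0.0253) = 1.700 m·K/W
  R'_phenolic foam = ln(0.0351/0.0190)/(2πk) = 0.6138/(2π·0.0221) = 4.420 m·K/W
  R'_conv,out = 1/(2πr h) = 1/(2π·0.0351·11.3) = 0.4013 m·K/W
ΣR = 2.329×10^-4 + 1.700 + 4.420 + 0.4013 = 6.522 m·K/W
Q' = ΔT/ΣR = (-151 °C − 28.3 °C)/6.522 = -27.49 W/m
From the inner boundary to the polyurethane foam/phenolic foam interface, ΣR_partial = 1.700 m·K/W.
T_interface = T_in − Q'·ΣR_partial = -151 °C − (-27.49)(1.700) = -104 °C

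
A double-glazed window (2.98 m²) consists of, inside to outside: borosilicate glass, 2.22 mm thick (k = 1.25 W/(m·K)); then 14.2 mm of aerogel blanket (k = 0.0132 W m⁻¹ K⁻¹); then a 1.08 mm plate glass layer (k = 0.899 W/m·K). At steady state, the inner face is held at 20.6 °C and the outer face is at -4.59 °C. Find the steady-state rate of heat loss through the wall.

Treat each layer as a resistance in series:
  R_borosilicate glass = L/(kA) = 0.00222/(1.25·2.98) = 5.960×10^-4 K/W
  R_aerogel blanket = L/(kA) = 0.0142/(0.0132·2.98) = 0.3610 K/W
  R_plate glass = L/(kA) = 0.00108/(0.899·2.98) = 4.031×10^-4 K/W
ΣR = 5.960×10^-4 + 0.3610 + 4.031×10^-4 = 0.3620 K/W
Q = ΔT/ΣR = (20.6 °C − -4.59 °C)/0.3620 = 69.6 W

Q = 69.6 W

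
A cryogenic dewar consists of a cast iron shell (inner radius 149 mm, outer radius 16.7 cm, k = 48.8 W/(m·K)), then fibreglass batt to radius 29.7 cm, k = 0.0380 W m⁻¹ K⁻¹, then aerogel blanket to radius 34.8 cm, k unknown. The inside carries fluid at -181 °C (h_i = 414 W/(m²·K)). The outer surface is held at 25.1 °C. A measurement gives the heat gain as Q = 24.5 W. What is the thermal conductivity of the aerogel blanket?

ΣR = ΔT/Q = |-181 − 25.1|/24.5 = 8.412 K/W
Known resistances:
  R_conv,in = 1/(4πr²h) = 1/(4π·0.149²·414) = 0.008658 K/W
  R_cast iron = (1/0.149 − 1/0.167)/(4πk) = 0.7234/(4π·48.8) = 0.001180 K/W
  R_fibreglass batt = (1/0.167 − 1/0.297)/(4πk) = 2.621/(4π·0.0380) = 5.489 K/W
R_aerogel blanket = ΣR − ΣR_known = 8.412 − 5.499 = 2.913 K/W
(1/r₁−1/r₂)/(4πk) = 2.913 ⇒ k = 0.4934/(4π·2.913) = 0.0135 W/m·K

k = 0.0135 W/m·K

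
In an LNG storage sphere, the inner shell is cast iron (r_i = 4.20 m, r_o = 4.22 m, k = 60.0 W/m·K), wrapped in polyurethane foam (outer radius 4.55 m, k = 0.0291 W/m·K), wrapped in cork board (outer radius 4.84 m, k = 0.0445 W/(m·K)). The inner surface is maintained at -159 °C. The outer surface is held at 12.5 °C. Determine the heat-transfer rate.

Series thermal resistances, inner to outer:
  R_cast iron = (1/4.20 − 1/4.22)/(4πk) = 0.001128/(4π·60.0) = 1.497×10^-6 K/W
  R_polyurethane foam = (1/4.22 − 1/4.55)/(4πk) = 0.01719/(4π·0.0291) = 0.04700 K/W
  R_cork board = (1/4.55 − 1/4.84)/(4πk) = 0.01317/(4π·0.0445) = 0.02355 K/W
ΣR = 1.497×10^-6 + 0.04700 + 0.02355 = 0.07055 K/W
Q = ΔT/ΣR = (-159 °C − 12.5 °C)/0.07055 = -2430 W
(Negative Q ⇒ heat flows inward; heat gain = 2430 W.)

Q = 2.43 kW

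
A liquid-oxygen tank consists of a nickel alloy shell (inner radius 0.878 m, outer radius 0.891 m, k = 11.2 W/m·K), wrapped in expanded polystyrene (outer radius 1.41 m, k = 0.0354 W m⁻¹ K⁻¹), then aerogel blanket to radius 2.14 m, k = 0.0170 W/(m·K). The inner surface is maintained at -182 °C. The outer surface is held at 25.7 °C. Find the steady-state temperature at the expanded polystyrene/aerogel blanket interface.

Series thermal resistances, inner to outer:
  R_nickel alloy = (1/0.878 − 1/0.891)/(4πk) = 0.01662/(4π·11.2) = 1.181×10^-4 K/W
  R_expanded polystyrene = (1/0.891 − 1/1.41)/(4πk) = 0.4131/(4π·0.0354) = 0.9287 K/W
  R_aerogel blanket = (1/1.41 − 1/2.14)/(4πk) = 0.2419/(4π·0.0170) = 1.132 K/W
ΣR = 1.181×10^-4 + 0.9287 + 1.132 = 2.061 K/W
Q = ΔT/ΣR = (-182 °C − 25.7 °C)/2.061 = -100.8 W
From the inner boundary to the expanded polystyrene/aerogel blanket interface, ΣR_partial = 0.9288 K/W.
T_interface = T_in − Q·ΣR_partial = -182 °C − (-100.8)(0.9288) = -88.4 °C

T = -88.4 °C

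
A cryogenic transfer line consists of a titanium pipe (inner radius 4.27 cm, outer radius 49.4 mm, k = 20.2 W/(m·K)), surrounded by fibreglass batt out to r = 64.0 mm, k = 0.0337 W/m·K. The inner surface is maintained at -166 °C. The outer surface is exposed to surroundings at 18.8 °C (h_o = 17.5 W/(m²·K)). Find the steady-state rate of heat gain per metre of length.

Resistance network (inner→outer):
  R'_titanium = ln(0.0494/0.0427)/(2πk) = 0.1458/(2π·20.2) = 0.001148 m·K/W
  R'_fibreglass batt = ln(0.0640/0.0494)/(2πk) = 0.2589/(2π·0.0337) = 1.223 m·K/W
  R'_conv,out = 1/(2πr h) = 1/(2π·0.0640·17.5) = 0.1421 m·K/W
ΣR = 0.001148 + 1.223 + 0.1421 = 1.366 m·K/W
Q' = ΔT/ΣR = (-166 °C − 18.8 °C)/1.366 = -135 W/m
(Negative Q' ⇒ heat flows inward; heat gain = 135 W/m.)

Q' = 135 W/m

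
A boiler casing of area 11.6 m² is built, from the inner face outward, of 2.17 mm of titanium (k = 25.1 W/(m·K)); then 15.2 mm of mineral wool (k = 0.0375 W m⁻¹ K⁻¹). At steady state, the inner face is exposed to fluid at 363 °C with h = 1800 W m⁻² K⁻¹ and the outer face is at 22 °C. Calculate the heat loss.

Treat each layer as a resistance in series:
  R_conv,in = 1/(hA) = 1/(1800·11.6) = 4.789×10^-5 K/W
  R_titanium = L/(kA) = 0.00217/(25.1·11.6) = 7.453×10^-6 K/W
  R_mineral wool = L/(kA) = 0.0152/(0.0375·11.6) = 0.03494 K/W
ΣR = 4.789×10^-5 + 7.453×10^-6 + 0.03494 = 0.03500 K/W
Q = ΔT/ΣR = (363 °C − 22 °C)/0.03500 = 9740 W

Q = 9.74 kW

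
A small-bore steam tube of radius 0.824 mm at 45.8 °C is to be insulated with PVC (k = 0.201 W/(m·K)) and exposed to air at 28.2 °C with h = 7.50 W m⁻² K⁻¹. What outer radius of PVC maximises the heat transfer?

For a cylinder, r_cr = k_ins/h = 0.201/7.50 = 0.0268 m = 2.68 cm

r_cr = 2.68 cm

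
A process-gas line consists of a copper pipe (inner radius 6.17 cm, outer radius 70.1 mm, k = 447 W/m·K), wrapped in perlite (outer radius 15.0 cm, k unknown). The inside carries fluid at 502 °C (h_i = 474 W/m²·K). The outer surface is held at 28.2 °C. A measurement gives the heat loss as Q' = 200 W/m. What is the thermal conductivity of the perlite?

k = 0.0512 W/m·K

ΣR = ΔT/Q' = |502 − 28.2|/200 = 2.369 m·K/W
Known resistances:
  R'_conv,in = 1/(2πr h) = 1/(2π·0.0617·474) = 0.005442 m·K/W
  R'_copper = ln(0.0701/0.0617)/(2πk) = 0.1276/(2π·447) = 4.545×10^-5 m·K/W
R_perlite = ΣR − ΣR_known = 2.369 − 0.005487 = 2.364 m·K/W
ln(r₂/r₁)/(2πk) = 2.364 ⇒ k = 0.7607/(2π·2.364) = 0.0512 W/m·K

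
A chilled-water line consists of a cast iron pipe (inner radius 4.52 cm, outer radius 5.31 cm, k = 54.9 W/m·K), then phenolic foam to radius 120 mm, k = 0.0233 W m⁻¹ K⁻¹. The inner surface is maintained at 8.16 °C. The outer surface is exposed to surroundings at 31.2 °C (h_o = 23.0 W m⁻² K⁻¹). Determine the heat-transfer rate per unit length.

Series thermal resistances, inner to outer:
  R'_cast iron = ln(0.0531/0.0452)/(2πk) = 0.1611/(2π·54.9) = 4.670×10^-4 m·K/W
  R'_phenolic foam = ln(0.120/0.0531)/(2πk) = 0.8153/(2π·0.0233) = 5.569 m·K/W
  R'_conv,out = 1/(2πr h) = 1/(2π·0.120·23.0) = 0.05766 m·K/W
ΣR = 4.670×10^-4 + 5.569 + 0.05766 = 5.627 m·K/W
Q' = ΔT/ΣR = (8.16 °C − 31.2 °C)/5.627 = -4.09 W/m
(Negative Q' ⇒ heat flows inward; heat gain = 4.09 W/m.)

Q' = 4.09 W/m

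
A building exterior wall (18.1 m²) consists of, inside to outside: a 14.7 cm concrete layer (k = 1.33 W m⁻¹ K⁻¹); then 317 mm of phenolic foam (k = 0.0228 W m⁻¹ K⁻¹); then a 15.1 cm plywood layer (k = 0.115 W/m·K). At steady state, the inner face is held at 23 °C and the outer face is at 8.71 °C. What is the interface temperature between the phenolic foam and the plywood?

Resistance network (inner→outer):
  R_concrete = L/(kA) = 0.147/(1.33·18.1) = 0.006106 K/W
  R_phenolic foam = L/(kA) = 0.317/(0.0228·18.1) = 0.7681 K/W
  R_plywood = L/(kA) = 0.151/(0.115·18.1) = 0.07254 K/W
ΣR = 0.006106 + 0.7681 + 0.07254 = 0.8467 K/W
Q = ΔT/ΣR = (23 °C − 8.71 °C)/0.8467 = 16.88 W
From the inner boundary to the phenolic foam/plywood interface, ΣR_partial = 0.7742 K/W.
T_interface = T_in − Q·ΣR_partial = 23 °C − (16.88)(0.7742) = 9.93 °C

T = 9.93 °C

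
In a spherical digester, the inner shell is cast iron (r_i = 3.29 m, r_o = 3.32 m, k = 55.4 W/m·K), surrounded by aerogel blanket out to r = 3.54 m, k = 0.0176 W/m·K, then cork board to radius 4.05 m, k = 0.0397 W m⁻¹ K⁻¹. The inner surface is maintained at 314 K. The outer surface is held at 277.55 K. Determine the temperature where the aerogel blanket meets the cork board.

Treat each layer as a resistance in series:
  R_cast iron = (1/3.29 − 1/3.32)/(4πk) = 0.002747/(4π·55.4) = 3.945×10^-6 K/W
  R_aerogel blanket = (1/3.32 − 1/3.54)/(4πk) = 0.01872/(4π·0.0176) = 0.08464 K/W
  R_cork board = (1/3.54 − 1/4.05)/(4πk) = 0.03557/(4π·0.0397) = 0.07130 K/W
ΣR = 3.945×10^-6 + 0.08464 + 0.07130 = 0.1559 K/W
Q = ΔT/ΣR = (314 K − 277.55 K)/0.1559 = 233.8 W
From the inner boundary to the aerogel blanket/cork board interface, ΣR_partial = 0.08464 K/W.
T_interface = T_in − Q·ΣR_partial = 314 K − (233.8)(0.08464) = 294.2 K

T = 294.2 K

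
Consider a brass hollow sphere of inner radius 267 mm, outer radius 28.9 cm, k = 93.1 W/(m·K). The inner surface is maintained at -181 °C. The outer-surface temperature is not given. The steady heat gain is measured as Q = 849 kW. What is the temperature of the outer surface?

T_out = 25.9 °C

Sum the resistances:
  R_brass = (1/0.267 − 1/0.289)/(4πk) = 0.2851/(4π·93.1) = 2.437×10^-4 K/W
ΣR = 2.437×10^-4 K/W
ΔT = Q·ΣR = 8.49×10^5 × 2.437×10^-4 = 206.9 K
Heat flows inward, so T_out = T_in + ΔT = -181 + 206.9 = 25.9 °C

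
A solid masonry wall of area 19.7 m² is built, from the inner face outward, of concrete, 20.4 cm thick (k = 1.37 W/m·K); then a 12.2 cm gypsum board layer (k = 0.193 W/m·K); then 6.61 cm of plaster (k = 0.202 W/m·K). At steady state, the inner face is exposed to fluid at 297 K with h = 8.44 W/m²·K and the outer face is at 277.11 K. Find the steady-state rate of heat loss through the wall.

Q = 319 W

Treat each layer as a resistance in series:
  R_conv,in = 1/(hA) = 1/(8.44·19.7) = 0.006014 K/W
  R_concrete = L/(kA) = 0.204/(1.37·19.7) = 0.007559 K/W
  R_gypsum board = L/(kA) = 0.122/(0.193·19.7) = 0.03209 K/W
  R_plaster = L/(kA) = 0.0661/(0.202·19.7) = 0.01661 K/W
ΣR = 0.006014 + 0.007559 + 0.03209 + 0.01661 = 0.06227 K/W
Q = ΔT/ΣR = (297 K − 277.11 K)/0.06227 = 319 W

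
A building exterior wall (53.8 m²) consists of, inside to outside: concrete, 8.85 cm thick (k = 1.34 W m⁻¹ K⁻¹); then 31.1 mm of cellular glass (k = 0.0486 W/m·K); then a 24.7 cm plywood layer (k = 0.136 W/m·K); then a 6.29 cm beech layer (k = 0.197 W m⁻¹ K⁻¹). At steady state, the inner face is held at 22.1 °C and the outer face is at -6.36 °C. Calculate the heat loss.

Series thermal resistances, inner to outer:
  R_concrete = L/(kA) = 0.0885/(1.34·53.8) = 0.001228 K/W
  R_cellular glass = L/(kA) = 0.0311/(0.0486·53.8) = 0.01189 K/W
  R_plywood = L/(kA) = 0.247/(0.136·53.8) = 0.03376 K/W
  R_beech = L/(kA) = 0.0629/(0.197·53.8) = 0.005935 K/W
ΣR = 0.001228 + 0.01189 + 0.03376 + 0.005935 = 0.05281 K/W
Q = ΔT/ΣR = (22.1 °C − -6.36 °C)/0.05281 = 539 W

Q = 539 W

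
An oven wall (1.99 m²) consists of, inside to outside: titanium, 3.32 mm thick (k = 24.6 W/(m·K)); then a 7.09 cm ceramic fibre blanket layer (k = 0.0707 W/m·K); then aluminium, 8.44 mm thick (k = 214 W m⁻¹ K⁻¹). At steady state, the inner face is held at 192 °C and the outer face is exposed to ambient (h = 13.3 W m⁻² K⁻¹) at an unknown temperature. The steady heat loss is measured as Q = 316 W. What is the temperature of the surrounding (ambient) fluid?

Sum the resistances:
  R_titanium = L/(kA) = 0.00332/(24.6·1.99) = 6.782×10^-5 K/W
  R_ceramic fibre blanket = L/(kA) = 0.0709/(0.0707·1.99) = 0.5039 K/W
  R_aluminium = L/(kA) = 0.00844/(214·1.99) = 1.982×10^-5 K/W
  R_conv,out = 1/(hA) = 1/(13.3·1.99) = 0.03778 K/W
ΣR = 0.5418 K/W
ΔT = Q·ΣR = 316 × 0.5418 = 171.2 K
Heat flows outward, so T_out = T_in − ΔT = 192 − 171.2 = 20.8 °C

T_out = 20.8 °C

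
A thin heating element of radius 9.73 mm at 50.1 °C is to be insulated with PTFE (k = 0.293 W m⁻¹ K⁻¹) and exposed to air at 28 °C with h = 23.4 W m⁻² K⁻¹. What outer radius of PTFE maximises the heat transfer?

For a cylinder, r_cr = k_ins/h = 0.293/23.4 = 0.0125 m = 1.25 cm

r_cr = 1.25 cm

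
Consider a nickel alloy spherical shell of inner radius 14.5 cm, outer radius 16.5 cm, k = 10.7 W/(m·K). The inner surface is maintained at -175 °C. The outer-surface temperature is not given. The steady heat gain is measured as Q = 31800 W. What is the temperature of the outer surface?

Sum the resistances:
  R_nickel alloy = (1/0.145 − 1/0.165)/(4πk) = 0.8359/(4π·10.7) = 0.006217 K/W
ΣR = 0.006217 K/W
ΔT = Q·ΣR = 31800 × 0.006217 = 197.7 K
Heat flows inward, so T_out = T_in + ΔT = -175 + 197.7 = 22.7 °C

T_out = 22.7 °C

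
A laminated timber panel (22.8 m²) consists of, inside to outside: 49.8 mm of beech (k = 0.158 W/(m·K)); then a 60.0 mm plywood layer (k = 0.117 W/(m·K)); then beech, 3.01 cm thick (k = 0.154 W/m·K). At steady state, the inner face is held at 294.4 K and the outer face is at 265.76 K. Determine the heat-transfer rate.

Series thermal resistances, inner to outer:
  R_beech = L/(kA) = 0.0498/(0.158·22.8) = 0.01382 K/W
  R_plywood = L/(kA) = 0.0600/(0.117·22.8) = 0.02249 K/W
  R_beech = L/(kA) = 0.0301/(0.154·22.8) = 0.008573 K/W
ΣR = 0.01382 + 0.02249 + 0.008573 = 0.04488 K/W
Q = ΔT/ΣR = (294.4 K − 265.76 K)/0.04488 = 638 W

Q = 638 W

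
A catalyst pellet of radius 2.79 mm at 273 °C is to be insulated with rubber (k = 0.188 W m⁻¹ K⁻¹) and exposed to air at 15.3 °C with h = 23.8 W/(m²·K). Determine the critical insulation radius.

r_cr = 1.58 cm

For a sphere, r_cr = 2k_ins/h = 2·0.188/23.8 = 0.0158 m = 1.58 cm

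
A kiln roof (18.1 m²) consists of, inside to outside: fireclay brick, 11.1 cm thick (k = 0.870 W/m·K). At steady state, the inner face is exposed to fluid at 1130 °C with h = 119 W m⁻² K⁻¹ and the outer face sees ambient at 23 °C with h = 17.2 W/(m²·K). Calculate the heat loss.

Q = 103 kW

Series thermal resistances, inner to outer:
  R_conv,in = 1/(hA) = 1/(119·18.1) = 4.643×10^-4 K/W
  R_fireclay brick = L/(kA) = 0.111/(0.870·18.1) = 0.007049 K/W
  R_conv,out = 1/(hA) = 1/(17.2·18.1) = 0.003212 K/W
ΣR = 4.643×10^-4 + 0.007049 + 0.003212 = 0.01073 K/W
Q = ΔT/ΣR = (1130 °C − 23 °C)/0.01073 = 1.03×10^5 W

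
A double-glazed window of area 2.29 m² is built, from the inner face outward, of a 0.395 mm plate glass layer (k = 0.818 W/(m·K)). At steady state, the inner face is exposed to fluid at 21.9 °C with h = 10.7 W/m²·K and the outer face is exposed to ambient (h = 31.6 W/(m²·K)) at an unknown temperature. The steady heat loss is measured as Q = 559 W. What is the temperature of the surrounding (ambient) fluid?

Sum the resistances:
  R_conv,in = 1/(hA) = 1/(10.7·2.29) = 0.04081 K/W
  R_plate glass = L/(kA) = 3.95×10^-4/(0.818·2.29) = 2.109×10^-4 K/W
  R_conv,out = 1/(hA) = 1/(31.6·2.29) = 0.01382 K/W
ΣR = 0.05484 K/W
ΔT = Q·ΣR = 559 × 0.05484 = 30.66 K
Heat flows outward, so T_out = T_in − ΔT = 21.9 − 30.66 = -8.76 °C

T_out = -8.76 °C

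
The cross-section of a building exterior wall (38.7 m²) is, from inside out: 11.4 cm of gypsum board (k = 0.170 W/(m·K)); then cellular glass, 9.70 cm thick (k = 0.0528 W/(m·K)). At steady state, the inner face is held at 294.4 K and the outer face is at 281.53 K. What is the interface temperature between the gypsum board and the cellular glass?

T = 291.0 K

Series thermal resistances, inner to outer:
  R_gypsum board = L/(kA) = 0.114/(0.170·38.7) = 0.01733 K/W
  R_cellular glass = L/(kA) = 0.0970/(0.0528·38.7) = 0.04747 K/W
ΣR = 0.01733 + 0.04747 = 0.06480 K/W
Q = ΔT/ΣR = (294.4 K − 281.53 K)/0.06480 = 198.6 W
From the inner boundary to the gypsum board/cellular glass interface, ΣR_partial = 0.01733 K/W.
T_interface = T_in − Q·ΣR_partial = 294.4 K − (198.6)(0.01733) = 291.0 K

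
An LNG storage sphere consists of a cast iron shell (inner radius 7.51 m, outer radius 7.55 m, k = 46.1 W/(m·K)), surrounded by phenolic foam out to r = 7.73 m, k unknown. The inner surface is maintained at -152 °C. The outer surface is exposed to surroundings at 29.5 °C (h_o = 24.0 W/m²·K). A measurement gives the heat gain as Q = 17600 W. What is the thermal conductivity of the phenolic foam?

k = 0.0239 W/m·K

ΣR = ΔT/Q = |-152 − 29.5|/17600 = 0.01031 K/W
Known resistances:
  R_cast iron = (1/7.51 − 1/7.55)/(4πk) = 7.055×10^-4/(4π·46.1) = 1.218×10^-6 K/W
  R_conv,out = 1/(4πr²h) = 1/(4π·7.73²·24.0) = 5.549×10^-5 K/W
R_phenolic foam = ΣR − ΣR_known = 0.01031 − 5.671×10^-5 = 0.01025 K/W
(1/r₁−1/r₂)/(4πk) = 0.01025 ⇒ k = 0.003084/(4π·0.01025) = 0.0239 W/m·K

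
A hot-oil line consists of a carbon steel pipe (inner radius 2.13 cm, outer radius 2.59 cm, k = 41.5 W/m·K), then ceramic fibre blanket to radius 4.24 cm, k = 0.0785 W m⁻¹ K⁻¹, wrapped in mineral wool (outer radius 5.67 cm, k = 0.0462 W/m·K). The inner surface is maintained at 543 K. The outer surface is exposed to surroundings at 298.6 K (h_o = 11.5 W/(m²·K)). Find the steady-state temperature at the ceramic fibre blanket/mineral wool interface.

T = 434 K

Resistance network (inner→outer):
  R'_carbon steel = ln(0.0259/0.0213)/(2πk) = 0.1955/(2π·41.5) = 7.499×10^-4 m·K/W
  R'_ceramic fibre blanket = ln(0.0424/0.0259)/(2πk) = 0.4929/(2π·0.0785) = 0.9993 m·K/W
  R'_mineral wool = ln(0.0567/0.0424)/(2πk) = 0.2906/(2π·0.0462) = 1.001 m·K/W
  R'_conv,out = 1/(2πr h) = 1/(2π·0.0567·11.5) = 0.2441 m·K/W
ΣR = 7.499×10^-4 + 0.9993 + 1.001 + 0.2441 = 2.245 m·K/W
Q' = ΔT/ΣR = (543 K − 298.6 K)/2.245 = 108.9 W/m
From the inner boundary to the ceramic fibre blanket/mineral wool interface, ΣR_partial = 1.000 m·K/W.
T_interface = T_in − Q'·ΣR_partial = 543 K − (108.9)(1.000) = 434 K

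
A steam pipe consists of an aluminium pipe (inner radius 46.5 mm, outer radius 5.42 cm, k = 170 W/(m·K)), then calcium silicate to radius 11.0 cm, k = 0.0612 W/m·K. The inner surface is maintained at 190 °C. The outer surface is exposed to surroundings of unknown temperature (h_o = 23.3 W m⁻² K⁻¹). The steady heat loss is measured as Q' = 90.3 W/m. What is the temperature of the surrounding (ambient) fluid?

Series resistances:
  R'_aluminium = ln(0.0542/0.0465)/(2πk) = 0.1532/(2π·170) = 1.435×10^-4 m·K/W
  R'_calcium silicate = ln(0.110/0.0542)/(2πk) = 0.7078/(2π·0.0612) = 1.841 m·K/W
  R'_conv,out = 1/(2πr h) = 1/(2π·0.110·23.3) = 0.06210 m·K/W
ΣR = 1.903 m·K/W
ΔT = Q'·ΣR = 90.3 × 1.903 = 171.8 K
Heat flows outward, so T_out = T_in − ΔT = 190 − 171.8 = 18.2 °C

T_out = 18.2 °C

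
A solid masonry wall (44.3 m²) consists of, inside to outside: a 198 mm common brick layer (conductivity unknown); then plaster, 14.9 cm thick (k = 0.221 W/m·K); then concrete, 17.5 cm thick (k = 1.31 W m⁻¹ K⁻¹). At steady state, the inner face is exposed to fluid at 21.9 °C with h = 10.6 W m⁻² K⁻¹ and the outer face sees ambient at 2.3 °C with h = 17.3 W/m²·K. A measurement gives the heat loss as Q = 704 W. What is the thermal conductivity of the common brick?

k = 0.724 W/m·K

ΣR = ΔT/Q = |21.9 − 2.3|/704 = 0.02784 K/W
Known resistances:
  R_conv,in = 1/(hA) = 1/(10.6·44.3) = 0.002130 K/W
  R_plaster = L/(kA) = 0.149/(0.221·44.3) = 0.01522 K/W
  R_concrete = L/(kA) = 0.175/(1.31·44.3) = 0.003016 K/W
  R_conv,out = 1/(hA) = 1/(17.3·44.3) = 0.001305 K/W
R_common brick = ΣR − ΣR_known = 0.02784 − 0.02167 = 0.006170 K/W
L/(kA) = 0.006170 ⇒ k = 0.198/(0.006170·44.3) = 0.724 W/m·K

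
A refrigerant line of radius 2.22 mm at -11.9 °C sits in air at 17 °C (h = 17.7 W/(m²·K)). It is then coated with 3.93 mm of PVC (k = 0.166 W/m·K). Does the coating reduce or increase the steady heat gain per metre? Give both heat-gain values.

Critical radius for a cylinder: r_cr = k/h = 0.00938 m = 0.938 cm.
Outer radius after coating: r₂ = 0.00222 + 0.00393 = 0.00615 m.
Since r₁ < r_cr and r₂ ≤ r_cr, the coating moves toward the maximum at r_cr — heat gain rises.
Bare: R = 1/(2πr₁h) = 4.050 m·K/W; Q = 28.9/4.050 = 7.14 W/m.
Coated: R = R_cond + R_conv = 2.439 m·K/W; Q = 28.9/2.439 = 11.8 W/m.

increases: 7.14 → 11.8 W/m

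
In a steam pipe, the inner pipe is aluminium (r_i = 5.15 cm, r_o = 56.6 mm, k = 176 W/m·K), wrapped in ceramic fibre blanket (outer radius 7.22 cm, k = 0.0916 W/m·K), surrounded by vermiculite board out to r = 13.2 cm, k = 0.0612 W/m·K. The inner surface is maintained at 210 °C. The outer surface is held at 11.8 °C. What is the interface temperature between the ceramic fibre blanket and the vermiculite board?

T = 168 °C

Series thermal resistances, inner to outer:
  R'_aluminium = ln(0.0566/0.0515)/(2πk) = 0.09443/(2π·176) = 8.539×10^-5 m·K/W
  R'_ceramic fibre blanket = ln(0.0722/0.0566)/(2πk) = 0.2434/(2π·0.0916) = 0.4230 m·K/W
  R'_vermiculite board = ln(0.132/0.0722)/(2πk) = 0.6034/(2π·0.0612) = 1.569 m·K/W
ΣR = 8.539×10^-5 + 0.4230 + 1.569 = 1.992 m·K/W
Q' = ΔT/ΣR = (210 °C − 11.8 °C)/1.992 = 99.50 W/m
From the inner boundary to the ceramic fibre blanket/vermiculite board interface, ΣR_partial = 0.4231 m·K/W.
T_interface = T_in − Q'·ΣR_partial = 210 °C − (99.50)(0.4231) = 168 °C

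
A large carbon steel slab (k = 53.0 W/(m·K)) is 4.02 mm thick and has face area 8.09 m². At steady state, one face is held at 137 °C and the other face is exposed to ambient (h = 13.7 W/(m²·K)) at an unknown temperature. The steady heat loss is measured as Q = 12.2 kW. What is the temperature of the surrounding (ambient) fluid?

T_out = 26.8 °C

Series resistances:
  R_carbon steel = L/(kA) = 0.00402/(53.0·8.09) = 9.376×10^-6 K/W
  R_conv,out = 1/(hA) = 1/(13.7·8.09) = 0.009023 K/W
ΣR = 0.009032 K/W
ΔT = Q·ΣR = 12200 × 0.009032 = 110.2 K
Heat flows outward, so T_out = T_in − ΔT = 137 − 110.2 = 26.8 °C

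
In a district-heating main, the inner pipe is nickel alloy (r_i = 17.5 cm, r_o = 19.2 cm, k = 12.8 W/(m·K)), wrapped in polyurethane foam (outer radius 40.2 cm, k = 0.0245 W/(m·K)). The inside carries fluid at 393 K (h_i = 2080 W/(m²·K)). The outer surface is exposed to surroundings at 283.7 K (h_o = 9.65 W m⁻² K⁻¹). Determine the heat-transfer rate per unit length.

Q' = 22.6 W/m

Resistance network (inner→outer):
  R'_conv,in = 1/(2πr h) = 1/(2π·0.175·2080) = 4.372×10^-4 m·K/W
  R'_nickel alloy = ln(0.192/0.175)/(2πk) = 0.09271/(2π·12.8) = 0.001153 m·K/W
  R'_polyurethane foam = ln(0.402/0.192)/(2πk) = 0.7390/(2π·0.0245) = 4.800 m·K/W
  R'_conv,out = 1/(2πr h) = 1/(2π·0.402·9.65) = 0.04103 m·K/W
ΣR = 4.372×10^-4 + 0.001153 + 4.800 + 0.04103 = 4.843 m·K/W
Q' = ΔT/ΣR = (393 K − 283.7 K)/4.843 = 22.6 W/m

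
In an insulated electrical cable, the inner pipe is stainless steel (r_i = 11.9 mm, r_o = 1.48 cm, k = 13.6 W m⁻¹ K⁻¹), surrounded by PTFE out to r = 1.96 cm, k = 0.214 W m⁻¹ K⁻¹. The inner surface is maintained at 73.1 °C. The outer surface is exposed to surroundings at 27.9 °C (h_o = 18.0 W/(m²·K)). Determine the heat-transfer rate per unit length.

Resistance network (inner→outer):
  R'_stainless steel = ln(0.0148/0.0119)/(2πk) = 0.2181/(2π·13.6) = 0.002552 m·K/W
  R'_PTFE = ln(0.0196/0.0148)/(2πk) = 0.2809/(2π·0.214) = 0.2089 m·K/W
  R'_conv,out = 1/(2πr h) = 1/(2π·0.0196·18.0) = 0.4511 m·K/W
ΣR = 0.002552 + 0.2089 + 0.4511 = 0.6626 m·K/W
Q' = ΔT/ΣR = (73.1 °C − 27.9 °C)/0.6626 = 68.2 W/m

Q' = 68.2 W/m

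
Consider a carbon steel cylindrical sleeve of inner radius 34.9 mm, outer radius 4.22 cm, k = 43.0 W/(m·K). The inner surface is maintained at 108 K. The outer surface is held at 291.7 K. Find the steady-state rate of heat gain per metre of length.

Q' = 261 kW/m

Q' = 2πk·ΔT/ln(r₂/r₁) = 2π × 43.0 × 183.7 / ln(0.0422/0.0349) = 2.61×10^5 W/m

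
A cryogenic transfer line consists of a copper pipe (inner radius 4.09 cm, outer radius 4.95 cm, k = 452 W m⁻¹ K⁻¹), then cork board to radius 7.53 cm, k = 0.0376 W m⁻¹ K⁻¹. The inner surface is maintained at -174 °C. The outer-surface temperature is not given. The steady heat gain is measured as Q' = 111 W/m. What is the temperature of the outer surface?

T_out = 23.1 °C

Series resistances:
  R'_copper = ln(0.0495/0.0409)/(2πk) = 0.1908/(2π·452) = 6.720×10^-5 m·K/W
  R'_cork board = ln(0.0753/0.0495)/(2πk) = 0.4195/(2π·0.0376) = 1.776 m·K/W
ΣR = 1.776 m·K/W
ΔT = Q'·ΣR = 111 × 1.776 = 197.1 K
Heat flows inward, so T_out = T_in + ΔT = -174 + 197.1 = 23.1 °C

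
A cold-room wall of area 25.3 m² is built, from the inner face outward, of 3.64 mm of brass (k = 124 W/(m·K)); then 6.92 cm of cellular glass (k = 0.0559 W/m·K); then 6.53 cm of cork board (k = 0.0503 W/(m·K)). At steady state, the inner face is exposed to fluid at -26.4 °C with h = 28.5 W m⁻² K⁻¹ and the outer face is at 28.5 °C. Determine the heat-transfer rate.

Treat each layer as a resistance in series:
  R_conv,in = 1/(hA) = 1/(28.5·25.3) = 0.001387 K/W
  R_brass = L/(kA) = 0.00364/(124·25.3) = 1.160×10^-6 K/W
  R_cellular glass = L/(kA) = 0.0692/(0.0559·25.3) = 0.04893 K/W
  R_cork board = L/(kA) = 0.0653/(0.0503·25.3) = 0.05131 K/W
ΣR = 0.001387 + 1.160×10^-6 + 0.04893 + 0.05131 = 0.1016 K/W
Q = ΔT/ΣR = (-26.4 °C − 28.5 °C)/0.1016 = -540 W
(Negative Q ⇒ heat flows inward; heat gain = 540 W.)

Q = 540 W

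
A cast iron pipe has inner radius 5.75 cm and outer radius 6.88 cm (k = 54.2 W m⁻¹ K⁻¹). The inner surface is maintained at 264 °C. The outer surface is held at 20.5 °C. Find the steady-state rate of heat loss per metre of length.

Q' = 2πk·ΔT/ln(r₂/r₁) = 2π × 54.2 × 243.5 / ln(0.0688/0.0575) = 4.62×10^5 W/m

Q' = 4.62×10^5 W/m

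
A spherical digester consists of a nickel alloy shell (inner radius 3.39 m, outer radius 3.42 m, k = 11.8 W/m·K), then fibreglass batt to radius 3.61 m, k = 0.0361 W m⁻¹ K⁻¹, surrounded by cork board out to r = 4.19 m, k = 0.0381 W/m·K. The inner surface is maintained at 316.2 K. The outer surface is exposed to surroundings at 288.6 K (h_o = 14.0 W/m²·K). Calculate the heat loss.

Treat each layer as a resistance in series:
  R_nickel alloy = (1/3.39 − 1/3.42)/(4πk) = 0.002588/(4π·11.8) = 1.745×10^-5 K/W
  R_fibreglass batt = (1/3.42 − 1/3.61)/(4πk) = 0.01539/(4π·0.0361) = 0.03392 K/W
  R_cork board = (1/3.61 − 1/4.19)/(4πk) = 0.03834/(4π·0.0381) = 0.08009 K/W
  R_conv,out = 1/(4πr²h) = 1/(4π·4.19²·14.0) = 3.238×10^-4 K/W
ΣR = 1.745×10^-5 + 0.03392 + 0.08009 + 3.238×10^-4 = 0.1144 K/W
Q = ΔT/ΣR = (316.2 K − 288.6 K)/0.1144 = 241 W

Q = 241 W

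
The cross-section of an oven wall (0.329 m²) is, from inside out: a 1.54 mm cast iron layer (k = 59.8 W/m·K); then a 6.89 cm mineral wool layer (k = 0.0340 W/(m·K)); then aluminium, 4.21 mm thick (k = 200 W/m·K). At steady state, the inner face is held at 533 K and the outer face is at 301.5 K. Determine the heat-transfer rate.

Treat each layer as a resistance in series:
  R_cast iron = L/(kA) = 0.00154/(59.8·0.329) = 7.828×10^-5 K/W
  R_mineral wool = L/(kA) = 0.0689/(0.0340·0.329) = 6.159 K/W
  R_aluminium = L/(kA) = 0.00421/(200·0.329) = 6.398×10^-5 K/W
ΣR = 7.828×10^-5 + 6.159 + 6.398×10^-5 = 6.159 K/W
Q = ΔT/ΣR = (533 K − 301.5 K)/6.159 = 37.6 W

Q = 37.6 W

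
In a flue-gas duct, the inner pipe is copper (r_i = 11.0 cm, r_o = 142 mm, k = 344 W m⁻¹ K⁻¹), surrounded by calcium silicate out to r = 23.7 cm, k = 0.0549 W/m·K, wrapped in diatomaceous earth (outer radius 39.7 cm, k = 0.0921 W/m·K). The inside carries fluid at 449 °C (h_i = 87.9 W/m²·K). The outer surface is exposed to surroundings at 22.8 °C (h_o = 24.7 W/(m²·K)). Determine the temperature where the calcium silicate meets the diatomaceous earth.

T = 183 °C

Series thermal resistances, inner to outer:
  R'_conv,in = 1/(2πr h) = 1/(2π·0.110·87.9) = 0.01646 m·K/W
  R'_copper = ln(0.142/0.110)/(2πk) = 0.2553/(2π·344) = 1.181×10^-4 m·K/W
  R'_calcium silicate = ln(0.237/0.142)/(2πk) = 0.5122/(2π·0.0549) = 1.485 m·K/W
  R'_diatomaceous earth = ln(0.397/0.237)/(2πk) = 0.5159/(2π·0.0921) = 0.8915 m·K/W
  R'_conv,out = 1/(2πr h) = 1/(2π·0.397·24.7) = 0.01623 m·K/W
ΣR = 0.01646 + 1.181×10^-4 + 1.485 + 0.8915 + 0.01623 = 2.409 m·K/W
Q' = ΔT/ΣR = (449 °C − 22.8 °C)/2.409 = 176.9 W/m
From the inner boundary to the calcium silicate/diatomaceous earth interface, ΣR_partial = 1.502 m·K/W.
T_interface = T_in − Q'·ΣR_partial = 449 °C − (176.9)(1.502) = 183 °C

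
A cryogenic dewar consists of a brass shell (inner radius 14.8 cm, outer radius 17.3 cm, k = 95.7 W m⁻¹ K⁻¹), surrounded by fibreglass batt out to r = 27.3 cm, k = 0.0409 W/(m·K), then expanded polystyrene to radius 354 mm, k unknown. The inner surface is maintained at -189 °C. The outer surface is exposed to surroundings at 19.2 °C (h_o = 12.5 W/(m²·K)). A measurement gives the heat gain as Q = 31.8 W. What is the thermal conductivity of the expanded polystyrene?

k = 0.0281 W/m·K

ΣR = ΔT/Q = |-189 − 19.2|/31.8 = 6.547 K/W
Known resistances:
  R_brass = (1/0.148 − 1/0.173)/(4πk) = 0.9764/(4π·95.7) = 8.119×10^-4 K/W
  R_fibreglass batt = (1/0.173 − 1/0.273)/(4πk) = 2.117/(4π·0.0409) = 4.120 K/W
  R_conv,out = 1/(4πr²h) = 1/(4π·0.354²·12.5) = 0.05080 K/W
R_expanded polystyrene = ΣR − ΣR_known = 6.547 − 4.172 = 2.375 K/W
(1/r₁−1/r₂)/(4πk) = 2.375 ⇒ k = 0.8381/(4π·2.375) = 0.0281 W/m·K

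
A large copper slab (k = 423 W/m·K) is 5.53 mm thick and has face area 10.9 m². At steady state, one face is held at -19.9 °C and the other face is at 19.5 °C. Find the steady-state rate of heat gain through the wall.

Q = kA·ΔT/L = 423 × 10.9 × |-19.9 °C − 19.5 °C| / 0.00553 = 3.29×10^7 W

Q = 32900 kW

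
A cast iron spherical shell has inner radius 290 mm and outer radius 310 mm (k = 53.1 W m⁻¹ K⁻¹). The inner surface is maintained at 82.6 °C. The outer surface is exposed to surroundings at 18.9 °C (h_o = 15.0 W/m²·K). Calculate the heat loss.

Q = 1150 W

Resistance network (inner→outer):
  R_cast iron = (1/0.290 − 1/0.310)/(4πk) = 0.2225/(4π·53.1) = 3.334×10^-4 K/W
  R_conv,out = 1/(4πr²h) = 1/(4π·0.310²·15.0) = 0.05520 K/W
ΣR = 3.334×10^-4 + 0.05520 = 0.05553 K/W
Q = ΔT/ΣR = (82.6 °C − 18.9 °C)/0.05553 = 1150 W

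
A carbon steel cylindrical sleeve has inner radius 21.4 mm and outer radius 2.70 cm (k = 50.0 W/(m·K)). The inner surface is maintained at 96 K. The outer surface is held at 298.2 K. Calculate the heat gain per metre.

Q' = 2πk·ΔT/ln(r₂/r₁) = 2π × 50.0 × 202.2 / ln(0.0270/0.0214) = 2.73×10^5 W/m

Q' = 2.73×10^5 W/m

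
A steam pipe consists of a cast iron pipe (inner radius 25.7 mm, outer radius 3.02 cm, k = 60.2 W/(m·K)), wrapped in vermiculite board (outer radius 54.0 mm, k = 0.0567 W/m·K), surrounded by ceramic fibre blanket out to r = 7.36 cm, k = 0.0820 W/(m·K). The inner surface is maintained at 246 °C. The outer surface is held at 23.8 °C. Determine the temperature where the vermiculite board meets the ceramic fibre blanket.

Treat each layer as a resistance in series:
  R'_cast iron = ln(0.0302/0.0257)/(2πk) = 0.1614/(2π·60.2) = 4.266×10^-4 m·K/W
  R'_vermiculite board = ln(0.0540/0.0302)/(2πk) = 0.5811/(2π·0.0567) = 1.631 m·K/W
  R'_ceramic fibre blanket = ln(0.0736/0.0540)/(2πk) = 0.3097/(2π·0.0820) = 0.6010 m·K/W
ΣR = 4.266×10^-4 + 1.631 + 0.6010 = 2.232 m·K/W
Q' = ΔT/ΣR = (246 °C − 23.8 °C)/2.232 = 99.55 W/m
From the inner boundary to the vermiculite board/ceramic fibre blanket interface, ΣR_partial = 1.631 m·K/W.
T_interface = T_in − Q'·ΣR_partial = 246 °C − (99.55)(1.631) = 83.6 °C

T = 83.6 °C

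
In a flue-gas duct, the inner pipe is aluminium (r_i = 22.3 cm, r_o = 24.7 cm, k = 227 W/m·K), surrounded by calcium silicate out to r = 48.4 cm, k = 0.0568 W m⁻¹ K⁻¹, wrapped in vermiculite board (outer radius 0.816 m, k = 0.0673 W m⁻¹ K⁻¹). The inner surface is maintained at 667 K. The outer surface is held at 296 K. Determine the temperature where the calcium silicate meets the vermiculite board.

Treat each layer as a resistance in series:
  R'_aluminium = ln(0.247/0.223)/(2πk) = 0.1022/(2π·227) = 7.167×10^-5 m·K/W
  R'_calcium silicate = ln(0.484/0.247)/(2πk) = 0.6727/(2π·0.0568) = 1.885 m·K/W
  R'_vermiculite board = ln(0.816/0.484)/(2πk) = 0.5223/(2π·0.0673) = 1.235 m·K/W
ΣR = 7.167×10^-5 + 1.885 + 1.235 = 3.120 m·K/W
Q' = ΔT/ΣR = (667 K − 296 K)/3.120 = 118.9 W/m
From the inner boundary to the calcium silicate/vermiculite board interface, ΣR_partial = 1.885 m·K/W.
T_interface = T_in − Q'·ΣR_partial = 667 K − (118.9)(1.885) = 443 K

T = 443 K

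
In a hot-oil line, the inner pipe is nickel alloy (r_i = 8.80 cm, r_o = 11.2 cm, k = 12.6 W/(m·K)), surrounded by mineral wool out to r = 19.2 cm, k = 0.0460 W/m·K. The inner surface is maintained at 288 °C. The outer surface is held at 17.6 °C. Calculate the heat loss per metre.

Series thermal resistances, inner to outer:
  R'_nickel alloy = ln(0.112/0.0880)/(2πk) = 0.2412/(2π·12.6) = 0.003046 m·K/W
  R'_mineral wool = ln(0.192/0.112)/(2πk) = 0.5390/(2π·0.0460) = 1.865 m·K/W
ΣR = 0.003046 + 1.865 = 1.868 m·K/W
Q' = ΔT/ΣR = (288 °C − 17.6 °C)/1.868 = 145 W/m

Q' = 145 W/m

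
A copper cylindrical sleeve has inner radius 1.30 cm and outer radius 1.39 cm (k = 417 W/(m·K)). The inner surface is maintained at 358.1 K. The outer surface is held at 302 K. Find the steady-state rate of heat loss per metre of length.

Q' = 2πk·ΔT/ln(r₂/r₁) = 2π × 417 × 56.1 / ln(0.0139/0.0130) = 2.20×10^6 W/m

Q' = 2200 kW/m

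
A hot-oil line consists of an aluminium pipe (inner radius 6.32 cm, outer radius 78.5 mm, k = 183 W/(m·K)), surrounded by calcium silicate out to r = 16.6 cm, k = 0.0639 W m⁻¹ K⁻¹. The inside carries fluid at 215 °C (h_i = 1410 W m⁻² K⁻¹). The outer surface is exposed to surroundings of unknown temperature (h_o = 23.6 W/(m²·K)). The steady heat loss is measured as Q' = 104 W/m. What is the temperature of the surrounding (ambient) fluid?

T_out = 16.6 °C

Sum the resistances:
  R'_conv,in = 1/(2πr h) = 1/(2π·0.0632·1410) = 0.001786 m·K/W
  R'_aluminium = ln(0.0785/0.0632)/(2πk) = 0.2168/(2π·183) = 1.885×10^-4 m·K/W
  R'_calcium silicate = ln(0.166/0.0785)/(2πk) = 0.7489/(2π·0.0639) = 1.865 m·K/W
  R'_conv,out = 1/(2πr h) = 1/(2π·0.166·23.6) = 0.04063 m·K/W
ΣR = 1.908 m·K/W
ΔT = Q'·ΣR = 104 × 1.908 = 198.4 K
Heat flows outward, so T_out = T_in − ΔT = 215 − 198.4 = 16.6 °C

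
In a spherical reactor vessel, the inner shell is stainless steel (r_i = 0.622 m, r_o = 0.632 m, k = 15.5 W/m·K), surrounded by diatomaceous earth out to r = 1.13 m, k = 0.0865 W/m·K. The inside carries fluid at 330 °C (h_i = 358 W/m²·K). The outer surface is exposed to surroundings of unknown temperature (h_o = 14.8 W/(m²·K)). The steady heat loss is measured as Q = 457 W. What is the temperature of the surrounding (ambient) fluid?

Series resistances:
  R_conv,in = 1/(4πr²h) = 1/(4π·0.622²·358) = 5.745×10^-4 K/W
  R_stainless steel = (1/0.622 − 1/0.632)/(4πk) = 0.02544/(4π·15.5) = 1.306×10^-4 K/W
  R_diatomaceous earth = (1/0.632 − 1/1.13)/(4πk) = 0.6973/(4π·0.0865) = 0.6415 K/W
  R_conv,out = 1/(4πr²h) = 1/(4π·1.13²·14.8) = 0.004211 K/W
ΣR = 0.6464 K/W
ΔT = Q·ΣR = 457 × 0.6464 = 295.4 K
Heat flows outward, so T_out = T_in − ΔT = 330 − 295.4 = 34.6 °C

T_out = 34.6 °C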